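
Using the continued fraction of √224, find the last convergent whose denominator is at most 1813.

13455/899

√224 = [14; 1, 28, …] (period length 2).
Convergents:
  p_0/q_0 = 14/1
  p_1/q_1 = 15/1
  p_2/q_2 = 434/29
  p_3/q_3 = 449/30
  p_4/q_4 = 13006/869
  p_5/q_5 = 13455/899
  p_6/q_6 = 389746/26041
q_5 = 899 ≤ 1813 < 26041 = q_6, so the answer is 13455/899.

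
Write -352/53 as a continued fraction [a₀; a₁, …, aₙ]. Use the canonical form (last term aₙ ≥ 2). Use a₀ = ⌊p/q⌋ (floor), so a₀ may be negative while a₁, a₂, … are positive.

[-7; 2, 1, 3, 1, 3]

-352 = -7×53 + 19
53 = 2×19 + 15
19 = 1×15 + 4
15 = 3×4 + 3
4 = 1×3 + 1
3 = 3×1 + 0  (stop)
So -352/53 = [-7; 2, 1, 3, 1, 3].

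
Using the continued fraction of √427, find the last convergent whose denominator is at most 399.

√427 = [20; 1, 1, 1, 40, …] (period length 4).
Convergents:
  p_0/q_0 = 20/1
  p_1/q_1 = 21/1
  p_2/q_2 = 41/2
  p_3/q_3 = 62/3
  p_4/q_4 = 2521/122
  p_5/q_5 = 2583/125
  p_6/q_6 = 5104/247
  p_7/q_7 = 7687/372
  p_8/q_8 = 312584/15127
q_7 = 372 ≤ 399 < 15127 = q_8, so the answer is 7687/372.

7687/372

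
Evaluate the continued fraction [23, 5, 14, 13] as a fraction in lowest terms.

21527/928

Fold from the inside: start with 13/1.
  14 + 1/13 = 183/13
  5 + 13/183 = 928/183
  23 + 183/928 = 21527/928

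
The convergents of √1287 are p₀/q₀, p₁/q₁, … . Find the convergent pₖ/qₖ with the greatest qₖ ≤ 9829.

√1287 = [35; 1, 6, 1, 70, …] (period length 4).
Convergents:
  p_0/q_0 = 35/1
  p_1/q_1 = 36/1
  p_2/q_2 = 251/7
  p_3/q_3 = 287/8
  p_4/q_4 = 20341/567
  p_5/q_5 = 20628/575
  p_6/q_6 = 144109/4017
  p_7/q_7 = 164737/4592
  p_8/q_8 = 11675699/325457
q_7 = 4592 ≤ 9829 < 325457 = q_8, so the answer is 164737/4592.

164737/4592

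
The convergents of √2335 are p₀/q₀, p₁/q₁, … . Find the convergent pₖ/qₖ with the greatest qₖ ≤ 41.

√2335 = [48; 3, 9, 3, 96, …] (period length 4).
Convergents:
  p_0/q_0 = 48/1
  p_1/q_1 = 145/3
  p_2/q_2 = 1353/28
  p_3/q_3 = 4204/87
q_2 = 28 ≤ 41 < 87 = q_3, so the answer is 1353/28.

1353/28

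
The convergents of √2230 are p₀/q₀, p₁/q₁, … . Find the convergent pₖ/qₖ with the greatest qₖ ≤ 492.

16103/341

√2230 = [47; 4, 2, 18, 2, 4, 94, …] (period length 6).
Convergents:
  p_0/q_0 = 47/1
  p_1/q_1 = 189/4
  p_2/q_2 = 425/9
  p_3/q_3 = 7839/166
  p_4/q_4 = 16103/341
  p_5/q_5 = 72251/1530
q_4 = 341 ≤ 492 < 1530 = q_5, so the answer is 16103/341.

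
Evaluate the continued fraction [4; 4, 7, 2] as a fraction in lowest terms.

263/62

Using pₖ = aₖpₖ₋₁ + pₖ₋₂ and qₖ = aₖqₖ₋₁ + qₖ₋₂:
  k=0: a=4, p=4, q=1
  k=1: a=4, p=17, q=4
  k=2: a=7, p=123, q=29
  k=3: a=2, p=263, q=62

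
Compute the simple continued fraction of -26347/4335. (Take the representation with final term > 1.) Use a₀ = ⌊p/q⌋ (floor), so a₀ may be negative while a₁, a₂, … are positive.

[-7; 1, 11, 1, 6, 3, 15]

-26347 = -7*4335 + 3998
4335 = 1*3998 + 337
3998 = 11*337 + 291
337 = 1*291 + 46
291 = 6*46 + 15
46 = 3*15 + 1
15 = 15*1 + 0  (stop)
So -26347/4335 = [-7; 1, 11, 1, 6, 3, 15].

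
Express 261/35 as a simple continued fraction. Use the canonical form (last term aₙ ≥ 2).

261 = 7·35 + 16
35 = 2·16 + 3
16 = 5·3 + 1
3 = 3·1 + 0  (stop)
So 261/35 = [7; 2, 5, 3].

[7; 2, 5, 3]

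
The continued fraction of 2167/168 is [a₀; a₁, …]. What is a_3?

2167 = 12·168 + 151   →  a_0 = 12
168 = 1·151 + 17   →  a_1 = 1
151 = 8·17 + 15   →  a_2 = 8
17 = 1·15 + 2   →  a_3 = 1

1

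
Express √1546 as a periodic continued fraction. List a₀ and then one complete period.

a₀ = ⌊√1546⌋ = 39.
With m₀=0, d₀=1 and mₖ₊₁ = dₖaₖ − mₖ, dₖ₊₁ = (n − mₖ₊₁²)/dₖ, aₖ₊₁ = ⌊(a₀+mₖ₊₁)/dₖ₊₁⌋:
  k=1: m=39, d=25, a=3
  k=2: m=36, d=10, a=7
  k=3: m=34, d=39, a=1
  k=4: m=5, d=39, a=1
  k=5: m=34, d=10, a=7
  k=6: m=36, d=25, a=3
  k=7: m=39, d=1, a=78
d=1 and a=2a₀=78 at k=7, so the next step gives (m, d) = (39, 25) again — its k=1 value — and the period has length 7.

[39; 3, 7, 1, 1, 7, 3, 78]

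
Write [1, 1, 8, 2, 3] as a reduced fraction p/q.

125/66

Using pₖ = aₖpₖ₋₁ + pₖ₋₂ and qₖ = aₖqₖ₋₁ + qₖ₋₂:
  k=0: a=1, p=1, q=1
  k=1: a=1, p=2, q=1
  k=2: a=8, p=17, q=9
  k=3: a=2, p=36, q=19
  k=4: a=3, p=125, q=66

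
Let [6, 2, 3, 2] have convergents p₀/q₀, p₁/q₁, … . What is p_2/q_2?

45/7

Using pₖ = aₖpₖ₋₁ + pₖ₋₂, qₖ = aₖqₖ₋₁ + qₖ₋₂ (with p₋₁=1, p₋₂=0, q₋₁=0, q₋₂=1):
  k=0: a=6, p=6, q=1
  k=1: a=2, p=13, q=2
  k=2: a=3, p=45, q=7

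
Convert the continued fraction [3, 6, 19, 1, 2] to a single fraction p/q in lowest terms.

Fold from the inside: start with 2/1.
  1 + 1/2 = 3/2
  19 + 2/3 = 59/3
  6 + 3/59 = 357/59
  3 + 59/357 = 1130/357

1130/357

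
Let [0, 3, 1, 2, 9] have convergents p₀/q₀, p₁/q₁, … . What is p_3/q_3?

3/11

Using pₖ = aₖpₖ₋₁ + pₖ₋₂, qₖ = aₖqₖ₋₁ + qₖ₋₂ (with p₋₁=1, p₋₂=0, q₋₁=0, q₋₂=1):
  k=0: a=0, p=0, q=1
  k=1: a=3, p=1, q=3
  k=2: a=1, p=1, q=4
  k=3: a=2, p=3, q=11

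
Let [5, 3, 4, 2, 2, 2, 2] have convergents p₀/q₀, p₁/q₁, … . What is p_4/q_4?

Using pₖ = aₖpₖ₋₁ + pₖ₋₂, qₖ = aₖqₖ₋₁ + qₖ₋₂ (with p₋₁=1, p₋₂=0, q₋₁=0, q₋₂=1):
  k=0: a=5, p=5, q=1
  k=1: a=3, p=16, q=3
  k=2: a=4, p=69, q=13
  k=3: a=2, p=154, q=29
  k=4: a=2, p=377, q=71

377/71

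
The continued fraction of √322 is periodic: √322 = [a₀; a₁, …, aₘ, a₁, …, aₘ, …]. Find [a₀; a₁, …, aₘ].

[17; 1, 16, 1, 34]

a₀ = ⌊√322⌋ = 17.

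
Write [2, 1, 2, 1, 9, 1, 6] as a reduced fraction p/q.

Using pₖ = aₖpₖ₋₁ + pₖ₋₂ and qₖ = aₖqₖ₋₁ + qₖ₋₂:
  k=0: a=2, p=2, q=1
  k=1: a=1, p=3, q=1
  k=2: a=2, p=8, q=3
  k=3: a=1, p=11, q=4
  k=4: a=9, p=107, q=39
  k=5: a=1, p=118, q=43
  k=6: a=6, p=815, q=297

815/297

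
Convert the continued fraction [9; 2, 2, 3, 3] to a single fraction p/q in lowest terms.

527/56

Fold from the inside: start with 3/1.
  3 + 1/3 = 10/3
  2 + 3/10 = 23/10
  2 + 10/23 = 56/23
  9 + 23/56 = 527/56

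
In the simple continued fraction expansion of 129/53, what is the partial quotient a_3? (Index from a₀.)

3

129 = 2·53 + 23   →  a_0 = 2
53 = 2·23 + 7   →  a_1 = 2
23 = 3·7 + 2   →  a_2 = 3
7 = 3·2 + 1   →  a_3 = 3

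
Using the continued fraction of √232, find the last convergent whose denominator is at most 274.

√232 = [15; 4, 3, 7, 3, 4, 30, …] (period length 6).
Convergents:
  p_0/q_0 = 15/1
  p_1/q_1 = 61/4
  p_2/q_2 = 198/13
  p_3/q_3 = 1447/95
  p_4/q_4 = 4539/298
q_3 = 95 ≤ 274 < 298 = q_4, so the answer is 1447/95.

1447/95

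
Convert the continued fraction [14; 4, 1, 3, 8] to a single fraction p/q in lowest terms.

2231/157

Fold from the inside: start with 8/1.
  3 + 1/8 = 25/8
  1 + 8/25 = 33/25
  4 + 25/33 = 157/33
  14 + 33/157 = 2231/157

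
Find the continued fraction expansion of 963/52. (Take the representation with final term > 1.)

963 = 18*52 + 27
52 = 1*27 + 25
27 = 1*25 + 2
25 = 12*2 + 1
2 = 2*1 + 0  (stop)
So 963/52 = [18; 1, 1, 12, 2].

[18; 1, 1, 12, 2]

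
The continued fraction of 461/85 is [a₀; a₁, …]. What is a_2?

461 = 5·85 + 36   →  a_0 = 5
85 = 2·36 + 13   →  a_1 = 2
36 = 2·13 + 10   →  a_2 = 2

2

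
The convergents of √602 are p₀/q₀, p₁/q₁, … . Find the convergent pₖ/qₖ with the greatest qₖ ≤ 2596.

√602 = [24; 1, 1, 6, 1, 1, 48, …] (period length 6).
Convergents:
  p_0/q_0 = 24/1
  p_1/q_1 = 25/1
  p_2/q_2 = 49/2
  p_3/q_3 = 319/13
  p_4/q_4 = 368/15
  p_5/q_5 = 687/28
  p_6/q_6 = 33344/1359
  p_7/q_7 = 34031/1387
  p_8/q_8 = 67375/2746
q_7 = 1387 ≤ 2596 < 2746 = q_8, so the answer is 34031/1387.

34031/1387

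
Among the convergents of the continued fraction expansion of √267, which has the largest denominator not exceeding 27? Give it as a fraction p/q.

49/3

√267 = [16; 2, 1, 15, 1, 2, 32, …] (period length 6).
Convergents:
  p_0/q_0 = 16/1
  p_1/q_1 = 33/2
  p_2/q_2 = 49/3
  p_3/q_3 = 768/47
q_2 = 3 ≤ 27 < 47 = q_3, so the answer is 49/3.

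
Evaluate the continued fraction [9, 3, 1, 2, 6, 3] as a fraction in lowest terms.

Using pₖ = aₖpₖ₋₁ + pₖ₋₂ and qₖ = aₖqₖ₋₁ + qₖ₋₂:
  k=0: a=9, p=9, q=1
  k=1: a=3, p=28, q=3
  k=2: a=1, p=37, q=4
  k=3: a=2, p=102, q=11
  k=4: a=6, p=649, q=70
  k=5: a=3, p=2049, q=221

2049/221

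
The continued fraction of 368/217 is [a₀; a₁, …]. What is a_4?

2

368 = 1·217 + 151   →  a_0 = 1
217 = 1·151 + 66   →  a_1 = 1
151 = 2·66 + 19   →  a_2 = 2
66 = 3·19 + 9   →  a_3 = 3
19 = 2·9 + 1   →  a_4 = 2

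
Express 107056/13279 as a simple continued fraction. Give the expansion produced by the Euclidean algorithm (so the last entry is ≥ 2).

107056 = 8×13279 + 824
13279 = 16×824 + 95
824 = 8×95 + 64
95 = 1×64 + 31
64 = 2×31 + 2
31 = 15×2 + 1
2 = 2×1 + 0  (stop)
So 107056/13279 = [8; 16, 8, 1, 2, 15, 2].

[8; 16, 8, 1, 2, 15, 2]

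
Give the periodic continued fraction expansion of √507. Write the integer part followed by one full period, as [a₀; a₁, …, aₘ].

[22; 1, 1, 14, 1, 1, 44]

a₀ = ⌊√507⌋ = 22.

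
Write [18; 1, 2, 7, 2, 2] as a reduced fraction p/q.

2167/116

Using pₖ = aₖpₖ₋₁ + pₖ₋₂ and qₖ = aₖqₖ₋₁ + qₖ₋₂:
  k=0: a=18, p=18, q=1
  k=1: a=1, p=19, q=1
  k=2: a=2, p=56, q=3
  k=3: a=7, p=411, q=22
  k=4: a=2, p=878, q=47
  k=5: a=2, p=2167, q=116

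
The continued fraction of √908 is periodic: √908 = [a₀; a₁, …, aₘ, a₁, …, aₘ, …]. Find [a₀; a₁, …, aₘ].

a₀ = ⌊√908⌋ = 30.
With m₀=0, d₀=1 and mₖ₊₁ = dₖaₖ − mₖ, dₖ₊₁ = (n − mₖ₊₁²)/dₖ, aₖ₊₁ = ⌊(a₀+mₖ₊₁)/dₖ₊₁⌋:
  k=1: m=30, d=8, a=7
  k=2: m=26, d=29, a=1
  k=3: m=3, d=31, a=1
  k=4: m=28, d=4, a=14
  k=5: m=28, d=31, a=1
  k=6: m=3, d=29, a=1
  k=7: m=26, d=8, a=7
  k=8: m=30, d=1, a=60
d=1 and a=2a₀=60 at k=8, so the next step gives (m, d) = (30, 8) again — its k=1 value — and the period has length 8.

[30; 7, 1, 1, 14, 1, 1, 7, 60]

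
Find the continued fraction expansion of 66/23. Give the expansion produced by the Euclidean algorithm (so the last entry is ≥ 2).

[2; 1, 6, 1, 2]

66 = 2·23 + 20
23 = 1·20 + 3
20 = 6·3 + 2
3 = 1·2 + 1
2 = 2·1 + 0  (stop)
So 66/23 = [2; 1, 6, 1, 2].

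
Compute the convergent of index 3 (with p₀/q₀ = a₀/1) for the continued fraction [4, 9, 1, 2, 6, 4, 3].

Using pₖ = aₖpₖ₋₁ + pₖ₋₂, qₖ = aₖqₖ₋₁ + qₖ₋₂ (with p₋₁=1, p₋₂=0, q₋₁=0, q₋₂=1):
  k=0: a=4, p=4, q=1
  k=1: a=9, p=37, q=9
  k=2: a=1, p=41, q=10
  k=3: a=2, p=119, q=29

119/29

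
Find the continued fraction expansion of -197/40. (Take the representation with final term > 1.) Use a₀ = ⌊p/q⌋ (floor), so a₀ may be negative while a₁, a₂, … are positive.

[-5; 13, 3]

-197 = -5×40 + 3
40 = 13×3 + 1
3 = 3×1 + 0  (stop)
So -197/40 = [-5; 13, 3].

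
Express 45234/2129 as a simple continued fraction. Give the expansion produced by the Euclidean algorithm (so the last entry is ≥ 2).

[21; 4, 18, 9, 1, 2]

45234 = 21·2129 + 525
2129 = 4·525 + 29
525 = 18·29 + 3
29 = 9·3 + 2
3 = 1·2 + 1
2 = 2·1 + 0  (stop)
So 45234/2129 = [21; 4, 18, 9, 1, 2].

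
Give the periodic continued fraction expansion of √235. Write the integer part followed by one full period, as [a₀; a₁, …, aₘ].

a₀ = ⌊√235⌋ = 15.
With m₀=0, d₀=1 and mₖ₊₁ = dₖaₖ − mₖ, dₖ₊₁ = (n − mₖ₊₁²)/dₖ, aₖ₊₁ = ⌊(a₀+mₖ₊₁)/dₖ₊₁⌋:
  k=1: m=15, d=10, a=3
  k=2: m=15, d=1, a=30
d=1 and a=2a₀=30 at k=2, so the next step gives (m, d) = (15, 10) again — its k=1 value — and the period has length 2.

[15; 3, 30]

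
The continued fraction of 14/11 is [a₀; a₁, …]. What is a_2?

1

14 = 1·11 + 3   →  a_0 = 1
11 = 3·3 + 2   →  a_1 = 3
3 = 1·2 + 1   →  a_2 = 1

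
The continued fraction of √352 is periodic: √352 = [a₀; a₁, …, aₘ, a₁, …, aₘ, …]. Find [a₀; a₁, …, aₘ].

a₀ = ⌊√352⌋ = 18.

[18; 1, 3, 5, 9, 5, 3, 1, 36]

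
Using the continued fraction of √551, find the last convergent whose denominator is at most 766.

8380/357

√551 = [23; 2, 8, 1, 8, 2, 46, …] (period length 6).
Convergents:
  p_0/q_0 = 23/1
  p_1/q_1 = 47/2
  p_2/q_2 = 399/17
  p_3/q_3 = 446/19
  p_4/q_4 = 3967/169
  p_5/q_5 = 8380/357
  p_6/q_6 = 389447/16591
q_5 = 357 ≤ 766 < 16591 = q_6, so the answer is 8380/357.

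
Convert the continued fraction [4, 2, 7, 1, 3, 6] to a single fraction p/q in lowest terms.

Using pₖ = aₖpₖ₋₁ + pₖ₋₂ and qₖ = aₖqₖ₋₁ + qₖ₋₂:
  k=0: a=4, p=4, q=1
  k=1: a=2, p=9, q=2
  k=2: a=7, p=67, q=15
  k=3: a=1, p=76, q=17
  k=4: a=3, p=295, q=66
  k=5: a=6, p=1846, q=413

1846/413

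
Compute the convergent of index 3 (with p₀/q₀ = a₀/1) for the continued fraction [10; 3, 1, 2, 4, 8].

113/11

Using pₖ = aₖpₖ₋₁ + pₖ₋₂, qₖ = aₖqₖ₋₁ + qₖ₋₂ (with p₋₁=1, p₋₂=0, q₋₁=0, q₋₂=1):
  k=0: a=10, p=10, q=1
  k=1: a=3, p=31, q=3
  k=2: a=1, p=41, q=4
  k=3: a=2, p=113, q=11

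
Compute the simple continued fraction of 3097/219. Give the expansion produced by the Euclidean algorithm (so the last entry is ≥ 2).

[14; 7, 15, 2]

3097 = 14×219 + 31
219 = 7×31 + 2
31 = 15×2 + 1
2 = 2×1 + 0  (stop)
So 3097/219 = [14; 7, 15, 2].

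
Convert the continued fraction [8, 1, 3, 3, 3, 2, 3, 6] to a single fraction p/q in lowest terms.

Fold from the inside: start with 6/1.
  3 + 1/6 = 19/6
  2 + 6/19 = 44/19
  3 + 19/44 = 151/44
  3 + 44/151 = 497/151
  3 + 151/497 = 1642/497
  1 + 497/1642 = 2139/1642
  8 + 1642/2139 = 18754/2139

18754/2139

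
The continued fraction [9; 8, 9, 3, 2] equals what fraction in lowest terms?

Fold from the inside: start with 2/1.
  3 + 1/2 = 7/2
  9 + 2/7 = 65/7
  8 + 7/65 = 527/65
  9 + 65/527 = 4808/527

4808/527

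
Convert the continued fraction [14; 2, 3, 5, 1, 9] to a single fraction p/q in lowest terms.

Using pₖ = aₖpₖ₋₁ + pₖ₋₂ and qₖ = aₖqₖ₋₁ + qₖ₋₂:
  k=0: a=14, p=14, q=1
  k=1: a=2, p=29, q=2
  k=2: a=3, p=101, q=7
  k=3: a=5, p=534, q=37
  k=4: a=1, p=635, q=44
  k=5: a=9, p=6249, q=433

6249/433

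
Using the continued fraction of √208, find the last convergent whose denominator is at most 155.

649/45

√208 = [14; 2, 2, 1, 2, 2, 28, …] (period length 6).
Convergents:
  p_0/q_0 = 14/1
  p_1/q_1 = 29/2
  p_2/q_2 = 72/5
  p_3/q_3 = 101/7
  p_4/q_4 = 274/19
  p_5/q_5 = 649/45
  p_6/q_6 = 18446/1279
q_5 = 45 ≤ 155 < 1279 = q_6, so the answer is 649/45.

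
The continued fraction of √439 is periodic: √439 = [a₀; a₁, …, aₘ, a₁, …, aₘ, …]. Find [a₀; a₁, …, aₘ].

[20; 1, 19, 1, 40]

a₀ = ⌊√439⌋ = 20.
With m₀=0, d₀=1 and mₖ₊₁ = dₖaₖ − mₖ, dₖ₊₁ = (n − mₖ₊₁²)/dₖ, aₖ₊₁ = ⌊(a₀+mₖ₊₁)/dₖ₊₁⌋:
  k=1: m=20, d=39, a=1
  k=2: m=19, d=2, a=19
  k=3: m=19, d=39, a=1
  k=4: m=20, d=1, a=40
d=1 and a=2a₀=40 at k=4, so the next step gives (m, d) = (20, 39) again — its k=1 value — and the period has length 4.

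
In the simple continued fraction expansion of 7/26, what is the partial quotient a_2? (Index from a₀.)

7 = 0·26 + 7   →  a_0 = 0
26 = 3·7 + 5   →  a_1 = 3
7 = 1·5 + 2   →  a_2 = 1

1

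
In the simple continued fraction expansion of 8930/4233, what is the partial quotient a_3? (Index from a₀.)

7

8930 = 2·4233 + 464   →  a_0 = 2
4233 = 9·464 + 57   →  a_1 = 9
464 = 8·57 + 8   →  a_2 = 8
57 = 7·8 + 1   →  a_3 = 7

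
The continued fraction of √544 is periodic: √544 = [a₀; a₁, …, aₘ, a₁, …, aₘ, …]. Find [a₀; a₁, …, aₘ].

[23; 3, 11, 3, 46]

a₀ = ⌊√544⌋ = 23.
With m₀=0, d₀=1 and mₖ₊₁ = dₖaₖ − mₖ, dₖ₊₁ = (n − mₖ₊₁²)/dₖ, aₖ₊₁ = ⌊(a₀+mₖ₊₁)/dₖ₊₁⌋:
  k=1: m=23, d=15, a=3
  k=2: m=22, d=4, a=11
  k=3: m=22, d=15, a=3
  k=4: m=23, d=1, a=46
d=1 and a=2a₀=46 at k=4, so the next step gives (m, d) = (23, 15) again — its k=1 value — and the period has length 4.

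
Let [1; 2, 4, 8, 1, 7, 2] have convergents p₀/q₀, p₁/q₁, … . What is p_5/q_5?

947/655

Using pₖ = aₖpₖ₋₁ + pₖ₋₂, qₖ = aₖqₖ₋₁ + qₖ₋₂ (with p₋₁=1, p₋₂=0, q₋₁=0, q₋₂=1):
  k=0: a=1, p=1, q=1
  k=1: a=2, p=3, q=2
  k=2: a=4, p=13, q=9
  k=3: a=8, p=107, q=74
  k=4: a=1, p=120, q=83
  k=5: a=7, p=947, q=655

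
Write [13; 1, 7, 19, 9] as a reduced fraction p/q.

Fold from the inside: start with 9/1.
  19 + 1/9 = 172/9
  7 + 9/172 = 1213/172
  1 + 172/1213 = 1385/1213
  13 + 1213/1385 = 19218/1385

19218/1385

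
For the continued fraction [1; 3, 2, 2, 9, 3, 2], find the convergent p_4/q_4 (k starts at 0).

Using pₖ = aₖpₖ₋₁ + pₖ₋₂, qₖ = aₖqₖ₋₁ + qₖ₋₂ (with p₋₁=1, p₋₂=0, q₋₁=0, q₋₂=1):
  k=0: a=1, p=1, q=1
  k=1: a=3, p=4, q=3
  k=2: a=2, p=9, q=7
  k=3: a=2, p=22, q=17
  k=4: a=9, p=207, q=160

207/160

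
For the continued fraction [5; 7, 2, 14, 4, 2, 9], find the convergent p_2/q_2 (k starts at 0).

Using pₖ = aₖpₖ₋₁ + pₖ₋₂, qₖ = aₖqₖ₋₁ + qₖ₋₂ (with p₋₁=1, p₋₂=0, q₋₁=0, q₋₂=1):
  k=0: a=5, p=5, q=1
  k=1: a=7, p=36, q=7
  k=2: a=2, p=77, q=15

77/15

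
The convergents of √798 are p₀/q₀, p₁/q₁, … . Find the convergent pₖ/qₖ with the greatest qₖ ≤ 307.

6356/225

√798 = [28; 4, 56, …] (period length 2).
Convergents:
  p_0/q_0 = 28/1
  p_1/q_1 = 113/4
  p_2/q_2 = 6356/225
  p_3/q_3 = 25537/904
q_2 = 225 ≤ 307 < 904 = q_3, so the answer is 6356/225.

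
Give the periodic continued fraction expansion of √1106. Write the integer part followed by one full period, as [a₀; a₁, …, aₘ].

a₀ = ⌊√1106⌋ = 33.
With m₀=0, d₀=1 and mₖ₊₁ = dₖaₖ − mₖ, dₖ₊₁ = (n − mₖ₊₁²)/dₖ, aₖ₊₁ = ⌊(a₀+mₖ₊₁)/dₖ₊₁⌋:
  k=1: m=33, d=17, a=3
  k=2: m=18, d=46, a=1
  k=3: m=28, d=7, a=8
  k=4: m=28, d=46, a=1
  k=5: m=18, d=17, a=3
  k=6: m=33, d=1, a=66
d=1 and a=2a₀=66 at k=6, so the next step gives (m, d) = (33, 17) again — its k=1 value — and the period has length 6.

[33; 3, 1, 8, 1, 3, 66]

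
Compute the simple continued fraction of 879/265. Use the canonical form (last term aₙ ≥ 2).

879 = 3×265 + 84
265 = 3×84 + 13
84 = 6×13 + 6
13 = 2×6 + 1
6 = 6×1 + 0  (stop)
So 879/265 = [3; 3, 6, 2, 6].

[3; 3, 6, 2, 6]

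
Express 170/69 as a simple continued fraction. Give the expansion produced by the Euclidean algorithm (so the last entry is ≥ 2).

170 = 2·69 + 32
69 = 2·32 + 5
32 = 6·5 + 2
5 = 2·2 + 1
2 = 2·1 + 0  (stop)
So 170/69 = [2; 2, 6, 2, 2].

[2; 2, 6, 2, 2]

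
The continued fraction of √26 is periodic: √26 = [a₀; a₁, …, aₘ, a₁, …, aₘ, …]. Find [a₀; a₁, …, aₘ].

[5; 10]

a₀ = ⌊√26⌋ = 5.
With m₀=0, d₀=1 and mₖ₊₁ = dₖaₖ − mₖ, dₖ₊₁ = (n − mₖ₊₁²)/dₖ, aₖ₊₁ = ⌊(a₀+mₖ₊₁)/dₖ₊₁⌋:
  k=1: m=5, d=1, a=10
d=1 and a=2a₀=10 at k=1, so the next step gives (m, d) = (5, 1) again — its k=1 value — and the period has length 1.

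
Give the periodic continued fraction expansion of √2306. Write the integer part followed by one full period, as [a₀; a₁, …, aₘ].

[48; 48, 96]

a₀ = ⌊√2306⌋ = 48.
With m₀=0, d₀=1 and mₖ₊₁ = dₖaₖ − mₖ, dₖ₊₁ = (n − mₖ₊₁²)/dₖ, aₖ₊₁ = ⌊(a₀+mₖ₊₁)/dₖ₊₁⌋:
  k=1: m=48, d=2, a=48
  k=2: m=48, d=1, a=96
d=1 and a=2a₀=96 at k=2, so the next step gives (m, d) = (48, 2) again — its k=1 value — and the period has length 2.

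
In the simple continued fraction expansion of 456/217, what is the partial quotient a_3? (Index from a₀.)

6

456 = 2·217 + 22   →  a_0 = 2
217 = 9·22 + 19   →  a_1 = 9
22 = 1·19 + 3   →  a_2 = 1
19 = 6·3 + 1   →  a_3 = 6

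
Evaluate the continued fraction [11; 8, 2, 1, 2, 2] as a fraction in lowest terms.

Fold from the inside: start with 2/1.
  2 + 1/2 = 5/2
  1 + 2/5 = 7/5
  2 + 5/7 = 19/7
  8 + 7/19 = 159/19
  11 + 19/159 = 1768/159

1768/159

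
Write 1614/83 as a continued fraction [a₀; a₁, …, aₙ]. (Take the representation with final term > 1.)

[19; 2, 4, 9]

1614 = 19×83 + 37
83 = 2×37 + 9
37 = 4×9 + 1
9 = 9×1 + 0  (stop)
So 1614/83 = [19; 2, 4, 9].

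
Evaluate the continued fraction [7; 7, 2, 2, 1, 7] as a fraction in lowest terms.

2861/401

Fold from the inside: start with 7/1.
  1 + 1/7 = 8/7
  2 + 7/8 = 23/8
  2 + 8/23 = 54/23
  7 + 23/54 = 401/54
  7 + 54/401 = 2861/401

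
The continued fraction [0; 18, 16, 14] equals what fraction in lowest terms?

225/4064

Using pₖ = aₖpₖ₋₁ + pₖ₋₂ and qₖ = aₖqₖ₋₁ + qₖ₋₂:
  k=0: a=0, p=0, q=1
  k=1: a=18, p=1, q=18
  k=2: a=16, p=16, q=289
  k=3: a=14, p=225, q=4064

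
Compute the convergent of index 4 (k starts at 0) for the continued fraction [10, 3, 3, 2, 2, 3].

577/56

Using pₖ = aₖpₖ₋₁ + pₖ₋₂, qₖ = aₖqₖ₋₁ + qₖ₋₂ (with p₋₁=1, p₋₂=0, q₋₁=0, q₋₂=1):
  k=0: a=10, p=10, q=1
  k=1: a=3, p=31, q=3
  k=2: a=3, p=103, q=10
  k=3: a=2, p=237, q=23
  k=4: a=2, p=577, q=56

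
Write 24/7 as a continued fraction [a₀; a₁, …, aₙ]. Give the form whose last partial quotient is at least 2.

[3; 2, 3]

24 = 3×7 + 3
7 = 2×3 + 1
3 = 3×1 + 0  (stop)
So 24/7 = [3; 2, 3].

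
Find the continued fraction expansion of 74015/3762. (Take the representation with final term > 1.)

74015 = 19·3762 + 2537
3762 = 1·2537 + 1225
2537 = 2·1225 + 87
1225 = 14·87 + 7
87 = 12·7 + 3
7 = 2·3 + 1
3 = 3·1 + 0  (stop)
So 74015/3762 = [19; 1, 2, 14, 12, 2, 3].

[19; 1, 2, 14, 12, 2, 3]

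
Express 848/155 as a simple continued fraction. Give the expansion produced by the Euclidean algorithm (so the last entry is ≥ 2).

[5; 2, 8, 9]

848 = 5·155 + 73
155 = 2·73 + 9
73 = 8·9 + 1
9 = 9·1 + 0  (stop)
So 848/155 = [5; 2, 8, 9].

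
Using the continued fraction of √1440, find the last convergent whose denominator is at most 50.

√1440 = [37; 1, 17, 1, 74, …] (period length 4).
Convergents:
  p_0/q_0 = 37/1
  p_1/q_1 = 38/1
  p_2/q_2 = 683/18
  p_3/q_3 = 721/19
  p_4/q_4 = 54037/1424
q_3 = 19 ≤ 50 < 1424 = q_4, so the answer is 721/19.

721/19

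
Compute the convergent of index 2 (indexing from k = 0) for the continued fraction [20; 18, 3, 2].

Using pₖ = aₖpₖ₋₁ + pₖ₋₂, qₖ = aₖqₖ₋₁ + qₖ₋₂ (with p₋₁=1, p₋₂=0, q₋₁=0, q₋₂=1):
  k=0: a=20, p=20, q=1
  k=1: a=18, p=361, q=18
  k=2: a=3, p=1103, q=55

1103/55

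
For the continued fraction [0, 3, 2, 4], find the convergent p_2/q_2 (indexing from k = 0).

Using pₖ = aₖpₖ₋₁ + pₖ₋₂, qₖ = aₖqₖ₋₁ + qₖ₋₂ (with p₋₁=1, p₋₂=0, q₋₁=0, q₋₂=1):
  k=0: a=0, p=0, q=1
  k=1: a=3, p=1, q=3
  k=2: a=2, p=2, q=7

2/7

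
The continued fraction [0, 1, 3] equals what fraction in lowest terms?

Fold from the inside: start with 3/1.
  1 + 1/3 = 4/3
  0 + 3/4 = 3/4

3/4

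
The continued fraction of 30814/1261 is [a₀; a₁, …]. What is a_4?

30814 = 24·1261 + 550   →  a_0 = 24
1261 = 2·550 + 161   →  a_1 = 2
550 = 3·161 + 67   →  a_2 = 3
161 = 2·67 + 27   →  a_3 = 2
67 = 2·27 + 13   →  a_4 = 2

2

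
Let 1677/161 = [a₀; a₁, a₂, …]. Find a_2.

1677 = 10·161 + 67   →  a_0 = 10
161 = 2·67 + 27   →  a_1 = 2
67 = 2·27 + 13   →  a_2 = 2

2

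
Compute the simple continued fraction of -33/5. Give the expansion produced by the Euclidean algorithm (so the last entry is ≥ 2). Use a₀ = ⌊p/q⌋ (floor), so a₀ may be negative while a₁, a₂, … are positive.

[-7; 2, 2]

-33 = -7×5 + 2
5 = 2×2 + 1
2 = 2×1 + 0  (stop)
So -33/5 = [-7; 2, 2].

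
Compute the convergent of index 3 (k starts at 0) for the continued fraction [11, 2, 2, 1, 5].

Using pₖ = aₖpₖ₋₁ + pₖ₋₂, qₖ = aₖqₖ₋₁ + qₖ₋₂ (with p₋₁=1, p₋₂=0, q₋₁=0, q₋₂=1):
  k=0: a=11, p=11, q=1
  k=1: a=2, p=23, q=2
  k=2: a=2, p=57, q=5
  k=3: a=1, p=80, q=7

80/7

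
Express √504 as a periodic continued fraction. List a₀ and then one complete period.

a₀ = ⌊√504⌋ = 22.
With m₀=0, d₀=1 and mₖ₊₁ = dₖaₖ − mₖ, dₖ₊₁ = (n − mₖ₊₁²)/dₖ, aₖ₊₁ = ⌊(a₀+mₖ₊₁)/dₖ₊₁⌋:
  k=1: m=22, d=20, a=2
  k=2: m=18, d=9, a=4
  k=3: m=18, d=20, a=2
  k=4: m=22, d=1, a=44
d=1 and a=2a₀=44 at k=4, so the next step gives (m, d) = (22, 20) again — its k=1 value — and the period has length 4.

[22; 2, 4, 2, 44]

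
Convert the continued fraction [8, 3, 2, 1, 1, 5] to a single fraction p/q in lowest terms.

Fold from the inside: start with 5/1.
  1 + 1/5 = 6/5
  1 + 5/6 = 11/6
  2 + 6/11 = 28/11
  3 + 11/28 = 95/28
  8 + 28/95 = 788/95

788/95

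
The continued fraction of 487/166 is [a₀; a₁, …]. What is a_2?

14

487 = 2·166 + 155   →  a_0 = 2
166 = 1·155 + 11   →  a_1 = 1
155 = 14·11 + 1   →  a_2 = 14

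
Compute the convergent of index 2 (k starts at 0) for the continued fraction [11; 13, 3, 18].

443/40

Using pₖ = aₖpₖ₋₁ + pₖ₋₂, qₖ = aₖqₖ₋₁ + qₖ₋₂ (with p₋₁=1, p₋₂=0, q₋₁=0, q₋₂=1):
  k=0: a=11, p=11, q=1
  k=1: a=13, p=144, q=13
  k=2: a=3, p=443, q=40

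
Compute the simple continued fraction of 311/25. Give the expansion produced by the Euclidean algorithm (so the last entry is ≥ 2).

311 = 12×25 + 11
25 = 2×11 + 3
11 = 3×3 + 2
3 = 1×2 + 1
2 = 2×1 + 0  (stop)
So 311/25 = [12; 2, 3, 1, 2].

[12; 2, 3, 1, 2]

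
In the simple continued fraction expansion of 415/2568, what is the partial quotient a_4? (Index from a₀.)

8

415 = 0·2568 + 415   →  a_0 = 0
2568 = 6·415 + 78   →  a_1 = 6
415 = 5·78 + 25   →  a_2 = 5
78 = 3·25 + 3   →  a_3 = 3
25 = 8·3 + 1   →  a_4 = 8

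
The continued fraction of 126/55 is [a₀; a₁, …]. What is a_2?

2

126 = 2·55 + 16   →  a_0 = 2
55 = 3·16 + 7   →  a_1 = 3
16 = 2·7 + 2   →  a_2 = 2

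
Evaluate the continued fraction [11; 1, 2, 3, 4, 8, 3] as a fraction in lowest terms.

12926/1105

Using pₖ = aₖpₖ₋₁ + pₖ₋₂ and qₖ = aₖqₖ₋₁ + qₖ₋₂:
  k=0: a=11, p=11, q=1
  k=1: a=1, p=12, q=1
  k=2: a=2, p=35, q=3
  k=3: a=3, p=117, q=10
  k=4: a=4, p=503, q=43
  k=5: a=8, p=4141, q=354
  k=6: a=3, p=12926, q=1105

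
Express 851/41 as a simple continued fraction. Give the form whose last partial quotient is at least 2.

[20; 1, 3, 10]

851 = 20*41 + 31
41 = 1*31 + 10
31 = 3*10 + 1
10 = 10*1 + 0  (stop)
So 851/41 = [20; 1, 3, 10].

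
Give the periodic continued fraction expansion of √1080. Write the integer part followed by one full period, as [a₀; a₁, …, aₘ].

a₀ = ⌊√1080⌋ = 32.
With m₀=0, d₀=1 and mₖ₊₁ = dₖaₖ − mₖ, dₖ₊₁ = (n − mₖ₊₁²)/dₖ, aₖ₊₁ = ⌊(a₀+mₖ₊₁)/dₖ₊₁⌋:
  k=1: m=32, d=56, a=1
  k=2: m=24, d=9, a=6
  k=3: m=30, d=20, a=3
  k=4: m=30, d=9, a=6
  k=5: m=24, d=56, a=1
  k=6: m=32, d=1, a=64
d=1 and a=2a₀=64 at k=6, so the next step gives (m, d) = (32, 56) again — its k=1 value — and the period has length 6.

[32; 1, 6, 3, 6, 1, 64]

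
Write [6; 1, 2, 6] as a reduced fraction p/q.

127/19

Fold from the inside: start with 6/1.
  2 + 1/6 = 13/6
  1 + 6/13 = 19/13
  6 + 13/19 = 127/19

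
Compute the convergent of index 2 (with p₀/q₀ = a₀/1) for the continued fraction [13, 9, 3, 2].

367/28

Using pₖ = aₖpₖ₋₁ + pₖ₋₂, qₖ = aₖqₖ₋₁ + qₖ₋₂ (with p₋₁=1, p₋₂=0, q₋₁=0, q₋₂=1):
  k=0: a=13, p=13, q=1
  k=1: a=9, p=118, q=9
  k=2: a=3, p=367, q=28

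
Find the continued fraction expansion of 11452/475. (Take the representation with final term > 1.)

[24; 9, 7, 2, 3]

11452 = 24·475 + 52
475 = 9·52 + 7
52 = 7·7 + 3
7 = 2·3 + 1
3 = 3·1 + 0  (stop)
So 11452/475 = [24; 9, 7, 2, 3].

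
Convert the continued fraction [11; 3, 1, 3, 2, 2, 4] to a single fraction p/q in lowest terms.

Fold from the inside: start with 4/1.
  2 + 1/4 = 9/4
  2 + 4/9 = 22/9
  3 + 9/22 = 75/22
  1 + 22/75 = 97/75
  3 + 75/97 = 366/97
  11 + 97/366 = 4123/366

4123/366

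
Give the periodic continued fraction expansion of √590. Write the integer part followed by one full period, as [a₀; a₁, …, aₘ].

a₀ = ⌊√590⌋ = 24.

[24; 3, 2, 4, 2, 3, 48]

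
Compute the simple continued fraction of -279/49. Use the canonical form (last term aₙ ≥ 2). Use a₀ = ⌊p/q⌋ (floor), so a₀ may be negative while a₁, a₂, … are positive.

-279 = -6*49 + 15
49 = 3*15 + 4
15 = 3*4 + 3
4 = 1*3 + 1
3 = 3*1 + 0  (stop)
So -279/49 = [-6; 3, 3, 1, 3].

[-6; 3, 3, 1, 3]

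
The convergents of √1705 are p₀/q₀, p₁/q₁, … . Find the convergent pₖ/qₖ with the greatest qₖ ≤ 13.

√1705 = [41; 3, 2, 3, 82, …] (period length 4).
Convergents:
  p_0/q_0 = 41/1
  p_1/q_1 = 124/3
  p_2/q_2 = 289/7
  p_3/q_3 = 991/24
q_2 = 7 ≤ 13 < 24 = q_3, so the answer is 289/7.

289/7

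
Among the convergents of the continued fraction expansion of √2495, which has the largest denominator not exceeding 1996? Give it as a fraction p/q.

√2495 = [49; 1, 18, 1, 98, …] (period length 4).
Convergents:
  p_0/q_0 = 49/1
  p_1/q_1 = 50/1
  p_2/q_2 = 949/19
  p_3/q_3 = 999/20
  p_4/q_4 = 98851/1979
  p_5/q_5 = 99850/1999
q_4 = 1979 ≤ 1996 < 1999 = q_5, so the answer is 98851/1979.

98851/1979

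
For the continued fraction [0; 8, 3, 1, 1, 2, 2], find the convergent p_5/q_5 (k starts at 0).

Using pₖ = aₖpₖ₋₁ + pₖ₋₂, qₖ = aₖqₖ₋₁ + qₖ₋₂ (with p₋₁=1, p₋₂=0, q₋₁=0, q₋₂=1):
  k=0: a=0, p=0, q=1
  k=1: a=8, p=1, q=8
  k=2: a=3, p=3, q=25
  k=3: a=1, p=4, q=33
  k=4: a=1, p=7, q=58
  k=5: a=2, p=18, q=149

18/149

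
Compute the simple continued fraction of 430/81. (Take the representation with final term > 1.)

[5; 3, 4, 6]

430 = 5*81 + 25
81 = 3*25 + 6
25 = 4*6 + 1
6 = 6*1 + 0  (stop)
So 430/81 = [5; 3, 4, 6].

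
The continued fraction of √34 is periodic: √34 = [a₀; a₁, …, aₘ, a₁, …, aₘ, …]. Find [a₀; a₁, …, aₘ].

[5; 1, 4, 1, 10]

a₀ = ⌊√34⌋ = 5.
With m₀=0, d₀=1 and mₖ₊₁ = dₖaₖ − mₖ, dₖ₊₁ = (n − mₖ₊₁²)/dₖ, aₖ₊₁ = ⌊(a₀+mₖ₊₁)/dₖ₊₁⌋:
  k=1: m=5, d=9, a=1
  k=2: m=4, d=2, a=4
  k=3: m=4, d=9, a=1
  k=4: m=5, d=1, a=10
d=1 and a=2a₀=10 at k=4, so the next step gives (m, d) = (5, 9) again — its k=1 value — and the period has length 4.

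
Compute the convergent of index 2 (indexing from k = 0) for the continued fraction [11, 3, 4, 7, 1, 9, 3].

147/13

Using pₖ = aₖpₖ₋₁ + pₖ₋₂, qₖ = aₖqₖ₋₁ + qₖ₋₂ (with p₋₁=1, p₋₂=0, q₋₁=0, q₋₂=1):
  k=0: a=11, p=11, q=1
  k=1: a=3, p=34, q=3
  k=2: a=4, p=147, q=13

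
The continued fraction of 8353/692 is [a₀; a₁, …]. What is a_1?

8353 = 12·692 + 49   →  a_0 = 12
692 = 14·49 + 6   →  a_1 = 14

14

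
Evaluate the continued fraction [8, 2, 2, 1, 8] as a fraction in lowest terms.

Using pₖ = aₖpₖ₋₁ + pₖ₋₂ and qₖ = aₖqₖ₋₁ + qₖ₋₂:
  k=0: a=8, p=8, q=1
  k=1: a=2, p=17, q=2
  k=2: a=2, p=42, q=5
  k=3: a=1, p=59, q=7
  k=4: a=8, p=514, q=61

514/61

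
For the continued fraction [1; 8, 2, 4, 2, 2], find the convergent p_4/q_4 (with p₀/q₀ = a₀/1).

Using pₖ = aₖpₖ₋₁ + pₖ₋₂, qₖ = aₖqₖ₋₁ + qₖ₋₂ (with p₋₁=1, p₋₂=0, q₋₁=0, q₋₂=1):
  k=0: a=1, p=1, q=1
  k=1: a=8, p=9, q=8
  k=2: a=2, p=19, q=17
  k=3: a=4, p=85, q=76
  k=4: a=2, p=189, q=169

189/169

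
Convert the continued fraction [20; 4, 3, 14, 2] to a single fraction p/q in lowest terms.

7789/385

Using pₖ = aₖpₖ₋₁ + pₖ₋₂ and qₖ = aₖqₖ₋₁ + qₖ₋₂:
  k=0: a=20, p=20, q=1
  k=1: a=4, p=81, q=4
  k=2: a=3, p=263, q=13
  k=3: a=14, p=3763, q=186
  k=4: a=2, p=7789, q=385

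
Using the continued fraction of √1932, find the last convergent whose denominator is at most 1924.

√1932 = [43; 1, 20, 1, 86, …] (period length 4).
Convergents:
  p_0/q_0 = 43/1
  p_1/q_1 = 44/1
  p_2/q_2 = 923/21
  p_3/q_3 = 967/22
  p_4/q_4 = 84085/1913
  p_5/q_5 = 85052/1935
q_4 = 1913 ≤ 1924 < 1935 = q_5, so the answer is 84085/1913.

84085/1913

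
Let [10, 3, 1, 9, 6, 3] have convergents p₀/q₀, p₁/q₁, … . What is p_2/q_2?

41/4

Using pₖ = aₖpₖ₋₁ + pₖ₋₂, qₖ = aₖqₖ₋₁ + qₖ₋₂ (with p₋₁=1, p₋₂=0, q₋₁=0, q₋₂=1):
  k=0: a=10, p=10, q=1
  k=1: a=3, p=31, q=3
  k=2: a=1, p=41, q=4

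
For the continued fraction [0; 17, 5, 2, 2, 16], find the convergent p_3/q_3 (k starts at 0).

Using pₖ = aₖpₖ₋₁ + pₖ₋₂, qₖ = aₖqₖ₋₁ + qₖ₋₂ (with p₋₁=1, p₋₂=0, q₋₁=0, q₋₂=1):
  k=0: a=0, p=0, q=1
  k=1: a=17, p=1, q=17
  k=2: a=5, p=5, q=86
  k=3: a=2, p=11, q=189

11/189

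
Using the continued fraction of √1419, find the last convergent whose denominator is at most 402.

√1419 = [37; 1, 2, 37, 2, 1, 74, …] (period length 6).
Convergents:
  p_0/q_0 = 37/1
  p_1/q_1 = 38/1
  p_2/q_2 = 113/3
  p_3/q_3 = 4219/112
  p_4/q_4 = 8551/227
  p_5/q_5 = 12770/339
  p_6/q_6 = 953531/25313
q_5 = 339 ≤ 402 < 25313 = q_6, so the answer is 12770/339.

12770/339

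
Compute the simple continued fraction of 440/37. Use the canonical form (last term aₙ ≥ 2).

[11; 1, 8, 4]

440 = 11*37 + 33
37 = 1*33 + 4
33 = 8*4 + 1
4 = 4*1 + 0  (stop)
So 440/37 = [11; 1, 8, 4].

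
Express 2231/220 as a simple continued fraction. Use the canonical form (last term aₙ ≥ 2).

[10; 7, 10, 3]

2231 = 10×220 + 31
220 = 7×31 + 3
31 = 10×3 + 1
3 = 3×1 + 0  (stop)
So 2231/220 = [10; 7, 10, 3].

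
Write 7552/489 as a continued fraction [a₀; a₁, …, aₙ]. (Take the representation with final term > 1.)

[15; 2, 3, 1, 17, 3]

7552 = 15*489 + 217
489 = 2*217 + 55
217 = 3*55 + 52
55 = 1*52 + 3
52 = 17*3 + 1
3 = 3*1 + 0  (stop)
So 7552/489 = [15; 2, 3, 1, 17, 3].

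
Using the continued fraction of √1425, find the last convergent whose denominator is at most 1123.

34163/905

√1425 = [37; 1, 2, 1, 74, …] (period length 4).
Convergents:
  p_0/q_0 = 37/1
  p_1/q_1 = 38/1
  p_2/q_2 = 113/3
  p_3/q_3 = 151/4
  p_4/q_4 = 11287/299
  p_5/q_5 = 11438/303
  p_6/q_6 = 34163/905
  p_7/q_7 = 45601/1208
q_6 = 905 ≤ 1123 < 1208 = q_7, so the answer is 34163/905.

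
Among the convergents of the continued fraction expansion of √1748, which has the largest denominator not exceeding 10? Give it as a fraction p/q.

209/5

√1748 = [41; 1, 4, 4, 4, 1, 82, …] (period length 6).
Convergents:
  p_0/q_0 = 41/1
  p_1/q_1 = 42/1
  p_2/q_2 = 209/5
  p_3/q_3 = 878/21
q_2 = 5 ≤ 10 < 21 = q_3, so the answer is 209/5.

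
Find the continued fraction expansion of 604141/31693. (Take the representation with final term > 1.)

604141 = 19×31693 + 1974
31693 = 16×1974 + 109
1974 = 18×109 + 12
109 = 9×12 + 1
12 = 12×1 + 0  (stop)
So 604141/31693 = [19; 16, 18, 9, 12].

[19; 16, 18, 9, 12]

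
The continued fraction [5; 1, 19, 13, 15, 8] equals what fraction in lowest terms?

Using pₖ = aₖpₖ₋₁ + pₖ₋₂ and qₖ = aₖqₖ₋₁ + qₖ₋₂:
  k=0: a=5, p=5, q=1
  k=1: a=1, p=6, q=1
  k=2: a=19, p=119, q=20
  k=3: a=13, p=1553, q=261
  k=4: a=15, p=23414, q=3935
  k=5: a=8, p=188865, q=31741

188865/31741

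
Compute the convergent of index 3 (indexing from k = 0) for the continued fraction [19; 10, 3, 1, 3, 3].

Using pₖ = aₖpₖ₋₁ + pₖ₋₂, qₖ = aₖqₖ₋₁ + qₖ₋₂ (with p₋₁=1, p₋₂=0, q₋₁=0, q₋₂=1):
  k=0: a=19, p=19, q=1
  k=1: a=10, p=191, q=10
  k=2: a=3, p=592, q=31
  k=3: a=1, p=783, q=41

783/41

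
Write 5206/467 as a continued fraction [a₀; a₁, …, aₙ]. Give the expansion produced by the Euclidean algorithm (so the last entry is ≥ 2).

5206 = 11*467 + 69
467 = 6*69 + 53
69 = 1*53 + 16
53 = 3*16 + 5
16 = 3*5 + 1
5 = 5*1 + 0  (stop)
So 5206/467 = [11; 6, 1, 3, 3, 5].

[11; 6, 1, 3, 3, 5]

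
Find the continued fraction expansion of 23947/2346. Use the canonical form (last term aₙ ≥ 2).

23947 = 10·2346 + 487
2346 = 4·487 + 398
487 = 1·398 + 89
398 = 4·89 + 42
89 = 2·42 + 5
42 = 8·5 + 2
5 = 2·2 + 1
2 = 2·1 + 0  (stop)
So 23947/2346 = [10; 4, 1, 4, 2, 8, 2, 2].

[10; 4, 1, 4, 2, 8, 2, 2]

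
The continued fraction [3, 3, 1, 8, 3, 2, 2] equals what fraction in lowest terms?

Using pₖ = aₖpₖ₋₁ + pₖ₋₂ and qₖ = aₖqₖ₋₁ + qₖ₋₂:
  k=0: a=3, p=3, q=1
  k=1: a=3, p=10, q=3
  k=2: a=1, p=13, q=4
  k=3: a=8, p=114, q=35
  k=4: a=3, p=355, q=109
  k=5: a=2, p=824, q=253
  k=6: a=2, p=2003, q=615

2003/615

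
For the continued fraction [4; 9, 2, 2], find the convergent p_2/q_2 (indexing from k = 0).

Using pₖ = aₖpₖ₋₁ + pₖ₋₂, qₖ = aₖqₖ₋₁ + qₖ₋₂ (with p₋₁=1, p₋₂=0, q₋₁=0, q₋₂=1):
  k=0: a=4, p=4, q=1
  k=1: a=9, p=37, q=9
  k=2: a=2, p=78, q=19

78/19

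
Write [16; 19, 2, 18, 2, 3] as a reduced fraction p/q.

Fold from the inside: start with 3/1.
  2 + 1/3 = 7/3
  18 + 3/7 = 129/7
  2 + 7/129 = 265/129
  19 + 129/265 = 5164/265
  16 + 265/5164 = 82889/5164

82889/5164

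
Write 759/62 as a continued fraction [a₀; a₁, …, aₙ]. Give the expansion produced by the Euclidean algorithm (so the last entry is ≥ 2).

759 = 12*62 + 15
62 = 4*15 + 2
15 = 7*2 + 1
2 = 2*1 + 0  (stop)
So 759/62 = [12; 4, 7, 2].

[12; 4, 7, 2]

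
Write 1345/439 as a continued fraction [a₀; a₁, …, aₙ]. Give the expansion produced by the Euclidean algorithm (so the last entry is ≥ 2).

1345 = 3*439 + 28
439 = 15*28 + 19
28 = 1*19 + 9
19 = 2*9 + 1
9 = 9*1 + 0  (stop)
So 1345/439 = [3; 15, 1, 2, 9].

[3; 15, 1, 2, 9]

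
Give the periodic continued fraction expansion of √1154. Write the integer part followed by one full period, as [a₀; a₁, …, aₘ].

[33; 1, 32, 1, 66]

a₀ = ⌊√1154⌋ = 33.
With m₀=0, d₀=1 and mₖ₊₁ = dₖaₖ − mₖ, dₖ₊₁ = (n − mₖ₊₁²)/dₖ, aₖ₊₁ = ⌊(a₀+mₖ₊₁)/dₖ₊₁⌋:
  k=1: m=33, d=65, a=1
  k=2: m=32, d=2, a=32
  k=3: m=32, d=65, a=1
  k=4: m=33, d=1, a=66
d=1 and a=2a₀=66 at k=4, so the next step gives (m, d) = (33, 65) again — its k=1 value — and the period has length 4.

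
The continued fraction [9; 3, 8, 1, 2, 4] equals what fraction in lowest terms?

3281/352

Fold from the inside: start with 4/1.
  2 + 1/4 = 9/4
  1 + 4/9 = 13/9
  8 + 9/13 = 113/13
  3 + 13/113 = 352/113
  9 + 113/352 = 3281/352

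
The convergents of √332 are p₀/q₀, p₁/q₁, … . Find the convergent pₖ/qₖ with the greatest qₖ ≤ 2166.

13447/738

√332 = [18; 4, 1, 1, 8, 1, 1, 4, 36, …] (period length 8).
Convergents:
  p_0/q_0 = 18/1
  p_1/q_1 = 73/4
  p_2/q_2 = 91/5
  p_3/q_3 = 164/9
  p_4/q_4 = 1403/77
  p_5/q_5 = 1567/86
  p_6/q_6 = 2970/163
  p_7/q_7 = 13447/738
  p_8/q_8 = 487062/26731
q_7 = 738 ≤ 2166 < 26731 = q_8, so the answer is 13447/738.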